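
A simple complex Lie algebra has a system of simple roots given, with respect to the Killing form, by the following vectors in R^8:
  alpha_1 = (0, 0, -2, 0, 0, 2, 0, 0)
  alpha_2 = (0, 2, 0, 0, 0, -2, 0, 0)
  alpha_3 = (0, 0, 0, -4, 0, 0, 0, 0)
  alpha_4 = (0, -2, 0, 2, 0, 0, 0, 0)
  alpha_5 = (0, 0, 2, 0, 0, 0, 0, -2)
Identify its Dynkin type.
Compute the Cartan integers a_ij = 2(alpha_i, alpha_j)/(alpha_j, alpha_j); the resulting 5x5 Cartan matrix is
[[2, -1, 0, 0, -1], [-1, 2, 0, -1, 0], [0, 0, 2, -2, 0], [0, -1, -1, 2, 0], [-1, 0, 0, 0, 2]].
The roots have two lengths (squared-length ratio 2:1); the short ones are alpha_{1,2,4,5}. The associated Dynkin diagram is a chain of 5 nodes with a double edge at one end; the terminal node there is the unique long simple root (C_5), so the type is C_5 (the algebra sp(10)).

C_5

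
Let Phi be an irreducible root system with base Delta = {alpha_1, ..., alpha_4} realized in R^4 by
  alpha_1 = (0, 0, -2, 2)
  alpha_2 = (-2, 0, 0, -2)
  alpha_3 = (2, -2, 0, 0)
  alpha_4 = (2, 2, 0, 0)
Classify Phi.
Compute the Cartan integers a_ij = 2(alpha_i, alpha_j)/(alpha_j, alpha_j); the resulting 4x4 Cartan matrix is
[[2, -1, 0, 0], [-1, 2, -1, -1], [0, -1, 2, 0], [0, -1, 0, 2]].
All simple roots have the same length, so the diagram is simply laced. The associated Dynkin diagram is a chain of 2 nodes with a fork of two nodes at one end (D_4), so the type is D_4 (the algebra so(8)).

D_4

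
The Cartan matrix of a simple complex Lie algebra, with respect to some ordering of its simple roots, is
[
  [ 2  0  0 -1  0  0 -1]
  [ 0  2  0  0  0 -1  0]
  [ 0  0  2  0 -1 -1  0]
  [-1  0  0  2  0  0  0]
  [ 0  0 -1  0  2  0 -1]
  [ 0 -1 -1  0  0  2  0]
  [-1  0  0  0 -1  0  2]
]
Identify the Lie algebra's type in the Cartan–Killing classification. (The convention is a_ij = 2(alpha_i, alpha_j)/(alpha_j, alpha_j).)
The matrix has rank 7 with 2's on the diagonal. Reading the off-diagonal entries as Dynkin edges (a single edge where a_ij = a_ji = -1; a double or triple edge where a_ij * a_ji = 2 or 3), the diagram is a chain of 7 nodes with single edges (A_7). One simple-root ordering that puts it in standard form is (alpha_2, alpha_6, alpha_3, alpha_5, alpha_7, alpha_1, alpha_4). So the algebra is type A_7, i.e. sl(8).

A_7 (sl(8))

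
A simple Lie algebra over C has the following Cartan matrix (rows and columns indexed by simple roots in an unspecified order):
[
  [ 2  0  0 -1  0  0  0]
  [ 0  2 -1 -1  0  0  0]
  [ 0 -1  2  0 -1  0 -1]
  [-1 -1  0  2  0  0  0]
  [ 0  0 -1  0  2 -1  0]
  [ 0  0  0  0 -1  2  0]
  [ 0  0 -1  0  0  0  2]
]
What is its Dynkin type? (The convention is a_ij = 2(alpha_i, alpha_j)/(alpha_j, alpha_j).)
E7

The matrix has rank 7 with 2's on the diagonal. Reading the off-diagonal entries as Dynkin edges (a single edge where a_ij = a_ji = -1; a double or triple edge where a_ij * a_ji = 2 or 3), the diagram is a chain of 6 nodes with one extra node attached to the third node from one end (E_7). One simple-root ordering that puts it in standard form is (alpha_6, alpha_7, alpha_5, alpha_3, alpha_2, alpha_4, alpha_1). So the algebra is type E_7.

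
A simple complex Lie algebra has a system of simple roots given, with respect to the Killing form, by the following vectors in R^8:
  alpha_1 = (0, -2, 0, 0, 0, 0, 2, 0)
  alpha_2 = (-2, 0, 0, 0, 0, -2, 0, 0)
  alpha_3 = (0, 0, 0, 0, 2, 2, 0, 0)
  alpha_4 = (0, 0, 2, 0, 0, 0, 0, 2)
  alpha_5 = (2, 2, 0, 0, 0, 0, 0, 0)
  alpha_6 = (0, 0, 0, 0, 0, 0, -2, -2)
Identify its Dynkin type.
Compute the Cartan integers a_ij = 2(alpha_i, alpha_j)/(alpha_j, alpha_j); the resulting 6x6 Cartan matrix is
[[2, 0, 0, 0, -1, -1], [0, 2, -1, 0, -1, 0], [0, -1, 2, 0, 0, 0], [0, 0, 0, 2, 0, -1], [-1, -1, 0, 0, 2, 0], [-1, 0, 0, -1, 0, 2]].
All simple roots have the same length, so the diagram is simply laced. The associated Dynkin diagram is a chain of 6 nodes with single edges (A_6), so the type is A_6 (the algebra sl(7)).

A_6 (sl(7))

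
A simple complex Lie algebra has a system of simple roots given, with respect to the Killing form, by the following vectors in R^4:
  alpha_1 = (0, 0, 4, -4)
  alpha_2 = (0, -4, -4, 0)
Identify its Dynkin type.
Compute the Cartan integers a_ij = 2(alpha_i, alpha_j)/(alpha_j, alpha_j); the resulting 2x2 Cartan matrix is
[[2, -1], [-1, 2]].
All simple roots have the same length, so the diagram is simply laced. The associated Dynkin diagram is a chain of 2 nodes with single edges (A_2), so the type is A_2 (the algebra sl(3)).

type A_2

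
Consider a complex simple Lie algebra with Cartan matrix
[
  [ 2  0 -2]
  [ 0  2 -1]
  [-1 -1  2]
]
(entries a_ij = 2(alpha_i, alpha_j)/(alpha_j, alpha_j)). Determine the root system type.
C3

The matrix has rank 3 with 2's on the diagonal. Reading the off-diagonal entries as Dynkin edges (a single edge where a_ij = a_ji = -1; a double or triple edge where a_ij * a_ji = 2 or 3), the diagram is a chain of 3 nodes with a double edge at one end; the terminal node there is the unique long simple root (C_3). One simple-root ordering that puts it in standard form is (alpha_2, alpha_3, alpha_1). So the algebra is type C_3, i.e. sp(6).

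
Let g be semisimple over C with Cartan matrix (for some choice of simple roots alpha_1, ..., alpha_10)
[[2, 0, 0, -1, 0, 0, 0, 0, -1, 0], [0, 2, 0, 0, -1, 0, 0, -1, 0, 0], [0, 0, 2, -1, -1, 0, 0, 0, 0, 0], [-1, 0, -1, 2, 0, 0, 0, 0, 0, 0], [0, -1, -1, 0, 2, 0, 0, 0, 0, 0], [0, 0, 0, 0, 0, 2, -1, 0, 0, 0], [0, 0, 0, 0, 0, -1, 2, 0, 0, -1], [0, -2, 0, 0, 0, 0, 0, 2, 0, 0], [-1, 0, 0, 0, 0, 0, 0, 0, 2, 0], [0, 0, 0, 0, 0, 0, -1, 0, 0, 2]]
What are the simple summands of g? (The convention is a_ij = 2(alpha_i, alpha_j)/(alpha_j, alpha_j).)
A3 ⊕ C7

The diagram associated to this matrix has two connected components: the simple roots {alpha_6, alpha_7, alpha_10} form a chain of 3 nodes with single edges (A_3), and {alpha_1, alpha_2, alpha_3, alpha_4, alpha_5, alpha_8, alpha_9} form a chain of 7 nodes with a double edge at one end; the terminal node there is the unique long simple root (C_7). A semisimple Lie algebra decomposes uniquely as the direct sum of simple ideals, one per connected component of its Dynkin diagram, so g ≅ A_3 ⊕ C_7 (dimension 15 + 105 = 120).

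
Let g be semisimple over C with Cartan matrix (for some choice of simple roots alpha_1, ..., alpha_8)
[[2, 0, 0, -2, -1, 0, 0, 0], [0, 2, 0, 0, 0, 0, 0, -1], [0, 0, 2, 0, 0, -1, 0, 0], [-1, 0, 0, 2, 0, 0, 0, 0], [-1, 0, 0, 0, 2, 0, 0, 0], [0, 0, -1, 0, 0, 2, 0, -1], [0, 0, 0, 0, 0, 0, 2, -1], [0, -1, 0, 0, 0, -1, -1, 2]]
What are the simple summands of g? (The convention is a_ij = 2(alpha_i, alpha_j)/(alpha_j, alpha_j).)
type B_3 + type D_5

The diagram associated to this matrix has two connected components: the simple roots {alpha_1, alpha_4, alpha_5} form a chain of 3 nodes with a double edge at one end; the terminal node there is the unique short simple root (B_3), and {alpha_2, alpha_3, alpha_6, alpha_7, alpha_8} form a chain of 3 nodes with a fork of two nodes at one end (D_5). A semisimple Lie algebra decomposes uniquely as the direct sum of simple ideals, one per connected component of its Dynkin diagram, so g ≅ B_3 ⊕ D_5 (dimension 21 + 45 = 66).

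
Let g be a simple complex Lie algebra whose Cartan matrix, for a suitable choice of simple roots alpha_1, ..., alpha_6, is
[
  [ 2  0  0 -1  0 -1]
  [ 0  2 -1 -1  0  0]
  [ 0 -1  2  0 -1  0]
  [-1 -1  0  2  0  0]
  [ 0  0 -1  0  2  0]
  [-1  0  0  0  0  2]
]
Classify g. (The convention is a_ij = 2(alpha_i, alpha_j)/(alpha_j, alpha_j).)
The matrix has rank 6 with 2's on the diagonal. Reading the off-diagonal entries as Dynkin edges (a single edge where a_ij = a_ji = -1; a double or triple edge where a_ij * a_ji = 2 or 3), the diagram is a chain of 6 nodes with single edges (A_6). One simple-root ordering that puts it in standard form is (alpha_6, alpha_1, alpha_4, alpha_2, alpha_3, alpha_5). So the algebra is type A_6, i.e. sl(7).

type A_6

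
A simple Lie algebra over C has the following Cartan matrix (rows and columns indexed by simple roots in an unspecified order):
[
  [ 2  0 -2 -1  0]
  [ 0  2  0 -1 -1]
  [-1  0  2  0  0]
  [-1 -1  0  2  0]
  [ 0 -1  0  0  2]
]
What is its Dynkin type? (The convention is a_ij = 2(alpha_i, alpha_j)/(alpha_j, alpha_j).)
B_5 (so(11))

The matrix has rank 5 with 2's on the diagonal. Reading the off-diagonal entries as Dynkin edges (a single edge where a_ij = a_ji = -1; a double or triple edge where a_ij * a_ji = 2 or 3), the diagram is a chain of 5 nodes with a double edge at one end; the terminal node there is the unique short simple root (B_5). One simple-root ordering that puts it in standard form is (alpha_5, alpha_2, alpha_4, alpha_1, alpha_3). So the algebra is type B_5, i.e. so(11).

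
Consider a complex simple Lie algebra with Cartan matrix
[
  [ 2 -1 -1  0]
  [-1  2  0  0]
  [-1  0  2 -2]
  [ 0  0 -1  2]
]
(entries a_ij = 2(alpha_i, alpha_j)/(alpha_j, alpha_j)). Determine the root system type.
B4

The matrix has rank 4 with 2's on the diagonal. Reading the off-diagonal entries as Dynkin edges (a single edge where a_ij = a_ji = -1; a double or triple edge where a_ij * a_ji = 2 or 3), the diagram is a chain of 4 nodes with a double edge at one end; the terminal node there is the unique short simple root (B_4). One simple-root ordering that puts it in standard form is (alpha_2, alpha_1, alpha_3, alpha_4). So the algebra is type B_4, i.e. so(9).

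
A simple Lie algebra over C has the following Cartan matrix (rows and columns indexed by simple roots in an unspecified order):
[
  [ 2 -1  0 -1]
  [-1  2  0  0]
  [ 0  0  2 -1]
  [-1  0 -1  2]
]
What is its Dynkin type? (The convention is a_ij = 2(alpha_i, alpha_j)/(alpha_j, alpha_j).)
The matrix has rank 4 with 2's on the diagonal. Reading the off-diagonal entries as Dynkin edges (a single edge where a_ij = a_ji = -1; a double or triple edge where a_ij * a_ji = 2 or 3), the diagram is a chain of 4 nodes with single edges (A_4). One simple-root ordering that puts it in standard form is (alpha_2, alpha_1, alpha_4, alpha_3). So the algebra is type A_4, i.e. sl(5).

A_4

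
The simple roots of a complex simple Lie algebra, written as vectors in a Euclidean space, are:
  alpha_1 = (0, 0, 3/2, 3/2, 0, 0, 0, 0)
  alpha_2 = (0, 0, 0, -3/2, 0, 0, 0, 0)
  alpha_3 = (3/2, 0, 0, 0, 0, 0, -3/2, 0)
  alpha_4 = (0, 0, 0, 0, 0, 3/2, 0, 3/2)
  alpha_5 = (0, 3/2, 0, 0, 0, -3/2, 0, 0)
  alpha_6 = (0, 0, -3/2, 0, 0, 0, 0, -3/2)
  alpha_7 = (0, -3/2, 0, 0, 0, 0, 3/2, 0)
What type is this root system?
Compute the Cartan integers a_ij = 2(alpha_i, alpha_j)/(alpha_j, alpha_j); the resulting 7x7 Cartan matrix is
[[2, -2, 0, 0, 0, -1, 0], [-1, 2, 0, 0, 0, 0, 0], [0, 0, 2, 0, 0, 0, -1], [0, 0, 0, 2, -1, -1, 0], [0, 0, 0, -1, 2, 0, -1], [-1, 0, 0, -1, 0, 2, 0], [0, 0, -1, 0, -1, 0, 2]].
The roots have two lengths (squared-length ratio 2:1); the short ones are alpha_{2}. The associated Dynkin diagram is a chain of 7 nodes with a double edge at one end; the terminal node there is the unique short simple root (B_7), so the type is B_7 (the algebra so(15)).

B7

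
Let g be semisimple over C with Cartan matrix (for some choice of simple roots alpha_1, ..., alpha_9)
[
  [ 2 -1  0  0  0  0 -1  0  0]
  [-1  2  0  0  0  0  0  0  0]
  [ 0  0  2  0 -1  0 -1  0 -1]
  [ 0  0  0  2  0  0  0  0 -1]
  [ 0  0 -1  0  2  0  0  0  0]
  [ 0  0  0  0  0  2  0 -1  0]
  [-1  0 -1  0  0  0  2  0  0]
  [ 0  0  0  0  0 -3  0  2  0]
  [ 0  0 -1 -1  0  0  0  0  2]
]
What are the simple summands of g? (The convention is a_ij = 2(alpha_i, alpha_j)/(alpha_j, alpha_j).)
E_7 ⊕ G_2

The diagram associated to this matrix has two connected components: the simple roots {alpha_1, alpha_2, alpha_3, alpha_4, alpha_5, alpha_7, alpha_9} form a chain of 6 nodes with one extra node attached to the third node from one end (E_7), and {alpha_6, alpha_8} form two nodes joined by a triple edge (G_2). A semisimple Lie algebra decomposes uniquely as the direct sum of simple ideals, one per connected component of its Dynkin diagram, so g ≅ E_7 ⊕ G_2 (dimension 133 + 14 = 147).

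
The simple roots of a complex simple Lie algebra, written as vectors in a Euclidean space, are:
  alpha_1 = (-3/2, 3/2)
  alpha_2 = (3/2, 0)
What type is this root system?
B_2 (so(5))

Compute the Cartan integers a_ij = 2(alpha_i, alpha_j)/(alpha_j, alpha_j); the resulting 2x2 Cartan matrix is
[[2, -2], [-1, 2]].
The roots have two lengths (squared-length ratio 2:1); the short ones are alpha_{2}. The associated Dynkin diagram is a chain of 2 nodes with a double edge at one end; the terminal node there is the unique short simple root (B_2), so the type is B_2 (the algebra so(5)).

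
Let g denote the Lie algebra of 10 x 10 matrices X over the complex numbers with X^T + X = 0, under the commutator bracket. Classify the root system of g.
type D_5

This is so(10) with 10 even, which has dimension 10(10-1)/2 = 45 and rank 10/2 = 5. In the classification of classical Lie algebras, the orthogonal algebra so(2n) in an even number of variables has type D_n; here n = 5, so the Dynkin diagram is a chain of 3 nodes with a fork of two nodes at one end (D_5). Hence the type is D_5.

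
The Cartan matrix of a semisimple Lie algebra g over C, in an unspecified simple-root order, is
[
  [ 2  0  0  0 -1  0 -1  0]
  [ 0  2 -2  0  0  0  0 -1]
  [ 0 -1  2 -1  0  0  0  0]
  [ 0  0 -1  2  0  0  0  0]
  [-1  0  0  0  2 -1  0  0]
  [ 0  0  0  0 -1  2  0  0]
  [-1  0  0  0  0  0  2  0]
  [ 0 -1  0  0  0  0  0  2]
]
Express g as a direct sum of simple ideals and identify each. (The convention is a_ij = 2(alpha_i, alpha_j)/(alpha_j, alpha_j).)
The diagram associated to this matrix has two connected components: the simple roots {alpha_1, alpha_5, alpha_6, alpha_7} form a chain of 4 nodes with single edges (A_4), and {alpha_2, alpha_3, alpha_4, alpha_8} form a chain of 4 nodes with a double edge between the middle two (F_4). A semisimple Lie algebra decomposes uniquely as the direct sum of simple ideals, one per connected component of its Dynkin diagram, so g ≅ A_4 ⊕ F_4 (dimension 24 + 52 = 76).

A4 ⊕ F4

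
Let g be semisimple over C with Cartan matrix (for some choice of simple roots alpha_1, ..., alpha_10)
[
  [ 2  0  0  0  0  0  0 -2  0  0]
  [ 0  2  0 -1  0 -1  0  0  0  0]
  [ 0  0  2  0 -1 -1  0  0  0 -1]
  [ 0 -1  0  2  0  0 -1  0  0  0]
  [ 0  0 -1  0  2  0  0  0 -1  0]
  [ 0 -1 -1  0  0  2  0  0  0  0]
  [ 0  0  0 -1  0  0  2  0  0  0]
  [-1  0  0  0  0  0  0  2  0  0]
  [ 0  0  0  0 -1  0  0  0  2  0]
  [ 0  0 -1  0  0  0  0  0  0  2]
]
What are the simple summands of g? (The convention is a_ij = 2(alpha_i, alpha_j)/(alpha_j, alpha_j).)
B2 + E8

The diagram associated to this matrix has two connected components: the simple roots {alpha_1, alpha_8} form a chain of 2 nodes with a double edge at one end; the terminal node there is the unique short simple root (B_2), and {alpha_2, alpha_3, alpha_4, alpha_5, alpha_6, alpha_7, alpha_9, alpha_10} form a chain of 7 nodes with one extra node attached to the third node from one end (E_8). A semisimple Lie algebra decomposes uniquely as the direct sum of simple ideals, one per connected component of its Dynkin diagram, so g ≅ B_2 ⊕ E_8 (dimension 10 + 248 = 258).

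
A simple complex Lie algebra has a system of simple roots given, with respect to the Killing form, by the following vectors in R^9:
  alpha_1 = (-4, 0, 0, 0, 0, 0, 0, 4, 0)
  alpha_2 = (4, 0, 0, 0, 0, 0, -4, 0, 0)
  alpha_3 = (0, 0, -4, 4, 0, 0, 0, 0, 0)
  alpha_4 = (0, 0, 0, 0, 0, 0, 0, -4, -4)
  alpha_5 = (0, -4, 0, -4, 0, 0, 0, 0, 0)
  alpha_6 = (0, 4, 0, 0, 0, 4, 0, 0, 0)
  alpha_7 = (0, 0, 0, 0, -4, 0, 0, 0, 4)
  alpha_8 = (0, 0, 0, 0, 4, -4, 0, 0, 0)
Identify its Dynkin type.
Compute the Cartan integers a_ij = 2(alpha_i, alpha_j)/(alpha_j, alpha_j); the resulting 8x8 Cartan matrix is
[[2, -1, 0, -1, 0, 0, 0, 0], [-1, 2, 0, 0, 0, 0, 0, 0], [0, 0, 2, 0, -1, 0, 0, 0], [-1, 0, 0, 2, 0, 0, -1, 0], [0, 0, -1, 0, 2, -1, 0, 0], [0, 0, 0, 0, -1, 2, 0, -1], [0, 0, 0, -1, 0, 0, 2, -1], [0, 0, 0, 0, 0, -1, -1, 2]].
All simple roots have the same length, so the diagram is simply laced. The associated Dynkin diagram is a chain of 8 nodes with single edges (A_8), so the type is A_8 (the algebra sl(9)).

A_8 (sl(9))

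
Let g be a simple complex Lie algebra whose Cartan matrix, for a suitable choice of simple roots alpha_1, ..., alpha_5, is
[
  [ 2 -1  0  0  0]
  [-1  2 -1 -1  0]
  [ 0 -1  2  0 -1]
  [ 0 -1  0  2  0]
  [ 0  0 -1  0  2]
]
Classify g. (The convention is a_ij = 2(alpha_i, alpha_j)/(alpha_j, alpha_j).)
The matrix has rank 5 with 2's on the diagonal. Reading the off-diagonal entries as Dynkin edges (a single edge where a_ij = a_ji = -1; a double or triple edge where a_ij * a_ji = 2 or 3), the diagram is a chain of 3 nodes with a fork of two nodes at one end (D_5). One simple-root ordering that puts it in standard form is (alpha_5, alpha_3, alpha_2, alpha_1, alpha_4). So the algebra is type D_5, i.e. so(10).

D_5 (so(10))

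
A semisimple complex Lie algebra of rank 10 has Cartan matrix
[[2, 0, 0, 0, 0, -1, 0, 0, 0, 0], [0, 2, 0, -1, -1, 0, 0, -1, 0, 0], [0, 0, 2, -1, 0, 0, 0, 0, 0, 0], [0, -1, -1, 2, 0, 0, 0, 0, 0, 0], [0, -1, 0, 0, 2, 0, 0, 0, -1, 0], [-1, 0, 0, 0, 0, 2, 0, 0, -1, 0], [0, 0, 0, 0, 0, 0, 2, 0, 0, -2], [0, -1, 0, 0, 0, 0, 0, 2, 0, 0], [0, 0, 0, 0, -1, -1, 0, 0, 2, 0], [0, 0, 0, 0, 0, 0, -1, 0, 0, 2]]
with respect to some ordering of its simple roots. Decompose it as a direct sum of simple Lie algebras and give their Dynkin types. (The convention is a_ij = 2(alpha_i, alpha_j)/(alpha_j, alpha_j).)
B_2 (so(5)) + E_8

The diagram associated to this matrix has two connected components: the simple roots {alpha_7, alpha_10} form a chain of 2 nodes with a double edge at one end; the terminal node there is the unique short simple root (B_2), and {alpha_1, alpha_2, alpha_3, alpha_4, alpha_5, alpha_6, alpha_8, alpha_9} form a chain of 7 nodes with one extra node attached to the third node from one end (E_8). A semisimple Lie algebra decomposes uniquely as the direct sum of simple ideals, one per connected component of its Dynkin diagram, so g ≅ B_2 ⊕ E_8 (dimension 10 + 248 = 258).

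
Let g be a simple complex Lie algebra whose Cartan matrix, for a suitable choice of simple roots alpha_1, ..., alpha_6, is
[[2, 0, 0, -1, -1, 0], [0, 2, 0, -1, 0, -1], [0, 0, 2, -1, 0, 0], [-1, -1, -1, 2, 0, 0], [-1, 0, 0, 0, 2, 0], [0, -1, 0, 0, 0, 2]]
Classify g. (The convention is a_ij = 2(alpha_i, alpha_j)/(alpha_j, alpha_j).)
The matrix has rank 6 with 2's on the diagonal. Reading the off-diagonal entries as Dynkin edges (a single edge where a_ij = a_ji = -1; a double or triple edge where a_ij * a_ji = 2 or 3), the diagram is a chain of 5 nodes with one extra node attached to the third node from one end (E_6). One simple-root ordering that puts it in standard form is (alpha_5, alpha_3, alpha_1, alpha_4, alpha_2, alpha_6). So the algebra is type E_6.

type E_6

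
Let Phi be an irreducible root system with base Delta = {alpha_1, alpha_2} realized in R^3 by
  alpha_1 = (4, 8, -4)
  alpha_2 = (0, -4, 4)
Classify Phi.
G_2

Compute the Cartan integers a_ij = 2(alpha_i, alpha_j)/(alpha_j, alpha_j); the resulting 2x2 Cartan matrix is
[[2, -3], [-1, 2]].
The roots have two lengths (squared-length ratio 3:1); the short ones are alpha_{2}. The associated Dynkin diagram is two nodes joined by a triple edge (G_2), so the type is G_2.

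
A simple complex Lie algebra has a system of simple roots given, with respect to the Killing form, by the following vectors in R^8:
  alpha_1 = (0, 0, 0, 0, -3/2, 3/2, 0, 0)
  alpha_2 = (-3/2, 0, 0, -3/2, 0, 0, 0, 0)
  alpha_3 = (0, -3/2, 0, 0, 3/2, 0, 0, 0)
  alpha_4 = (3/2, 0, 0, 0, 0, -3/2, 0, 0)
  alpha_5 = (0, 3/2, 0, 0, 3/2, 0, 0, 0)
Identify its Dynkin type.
Compute the Cartan integers a_ij = 2(alpha_i, alpha_j)/(alpha_j, alpha_j); the resulting 5x5 Cartan matrix is
[[2, 0, -1, -1, -1], [0, 2, 0, -1, 0], [-1, 0, 2, 0, 0], [-1, -1, 0, 2, 0], [-1, 0, 0, 0, 2]].
All simple roots have the same length, so the diagram is simply laced. The associated Dynkin diagram is a chain of 3 nodes with a fork of two nodes at one end (D_5), so the type is D_5 (the algebra so(10)).

D_5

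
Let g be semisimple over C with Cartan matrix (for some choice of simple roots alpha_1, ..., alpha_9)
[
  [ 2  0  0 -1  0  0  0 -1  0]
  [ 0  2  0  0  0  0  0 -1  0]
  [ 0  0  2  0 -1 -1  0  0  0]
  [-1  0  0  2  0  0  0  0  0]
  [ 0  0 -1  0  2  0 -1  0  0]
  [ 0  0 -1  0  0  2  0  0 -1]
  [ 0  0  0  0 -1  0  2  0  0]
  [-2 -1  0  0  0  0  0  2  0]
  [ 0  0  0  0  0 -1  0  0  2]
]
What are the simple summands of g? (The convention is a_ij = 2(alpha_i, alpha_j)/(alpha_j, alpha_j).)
The diagram associated to this matrix has two connected components: the simple roots {alpha_3, alpha_5, alpha_6, alpha_7, alpha_9} form a chain of 5 nodes with single edges (A_5), and {alpha_1, alpha_2, alpha_4, alpha_8} form a chain of 4 nodes with a double edge between the middle two (F_4). A semisimple Lie algebra decomposes uniquely as the direct sum of simple ideals, one per connected component of its Dynkin diagram, so g ≅ A_5 ⊕ F_4 (dimension 35 + 52 = 87).

A5 ⊕ F4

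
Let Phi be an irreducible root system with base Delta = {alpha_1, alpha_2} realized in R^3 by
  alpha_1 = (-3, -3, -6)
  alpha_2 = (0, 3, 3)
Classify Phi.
Compute the Cartan integers a_ij = 2(alpha_i, alpha_j)/(alpha_j, alpha_j); the resulting 2x2 Cartan matrix is
[[2, -3], [-1, 2]].
The roots have two lengths (squared-length ratio 3:1); the short ones are alpha_{2}. The associated Dynkin diagram is two nodes joined by a triple edge (G_2), so the type is G_2.

type G_2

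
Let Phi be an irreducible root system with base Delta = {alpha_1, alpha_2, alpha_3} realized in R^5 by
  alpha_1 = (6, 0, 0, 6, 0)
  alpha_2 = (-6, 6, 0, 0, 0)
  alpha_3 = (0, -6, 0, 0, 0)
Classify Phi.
Compute the Cartan integers a_ij = 2(alpha_i, alpha_j)/(alpha_j, alpha_j); the resulting 3x3 Cartan matrix is
[[2, -1, 0], [-1, 2, -2], [0, -1, 2]].
The roots have two lengths (squared-length ratio 2:1); the short ones are alpha_{3}. The associated Dynkin diagram is a chain of 3 nodes with a double edge at one end; the terminal node there is the unique short simple root (B_3), so the type is B_3 (the algebra so(7)).

B_3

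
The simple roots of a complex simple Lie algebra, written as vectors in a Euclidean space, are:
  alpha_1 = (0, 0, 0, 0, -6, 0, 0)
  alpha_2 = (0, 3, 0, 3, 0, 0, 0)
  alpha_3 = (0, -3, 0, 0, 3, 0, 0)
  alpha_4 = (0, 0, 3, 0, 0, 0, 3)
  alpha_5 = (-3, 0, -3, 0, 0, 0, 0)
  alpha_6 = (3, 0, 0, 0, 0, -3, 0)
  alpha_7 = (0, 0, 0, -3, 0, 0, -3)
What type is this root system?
Compute the Cartan integers a_ij = 2(alpha_i, alpha_j)/(alpha_j, alpha_j); the resulting 7x7 Cartan matrix is
[[2, 0, -2, 0, 0, 0, 0], [0, 2, -1, 0, 0, 0, -1], [-1, -1, 2, 0, 0, 0, 0], [0, 0, 0, 2, -1, 0, -1], [0, 0, 0, -1, 2, -1, 0], [0, 0, 0, 0, -1, 2, 0], [0, -1, 0, -1, 0, 0, 2]].
The roots have two lengths (squared-length ratio 2:1); the short ones are alpha_{2,3,4,5,6,7}. The associated Dynkin diagram is a chain of 7 nodes with a double edge at one end; the terminal node there is the unique long simple root (C_7), so the type is C_7 (the algebra sp(14)).

C_7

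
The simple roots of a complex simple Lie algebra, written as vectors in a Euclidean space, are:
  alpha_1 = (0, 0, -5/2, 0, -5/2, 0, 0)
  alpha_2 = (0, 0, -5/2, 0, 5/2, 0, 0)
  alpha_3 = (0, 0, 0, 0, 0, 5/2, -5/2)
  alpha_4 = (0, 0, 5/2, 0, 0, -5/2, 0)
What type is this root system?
Compute the Cartan integers a_ij = 2(alpha_i, alpha_j)/(alpha_j, alpha_j); the resulting 4x4 Cartan matrix is
[[2, 0, 0, -1], [0, 2, 0, -1], [0, 0, 2, -1], [-1, -1, -1, 2]].
All simple roots have the same length, so the diagram is simply laced. The associated Dynkin diagram is a chain of 2 nodes with a fork of two nodes at one end (D_4), so the type is D_4 (the algebra so(8)).

D4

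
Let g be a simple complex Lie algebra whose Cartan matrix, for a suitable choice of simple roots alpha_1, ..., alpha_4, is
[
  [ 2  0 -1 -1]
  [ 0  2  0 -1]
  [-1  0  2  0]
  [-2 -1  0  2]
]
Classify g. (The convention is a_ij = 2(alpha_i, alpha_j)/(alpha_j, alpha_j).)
The matrix has rank 4 with 2's on the diagonal. Reading the off-diagonal entries as Dynkin edges (a single edge where a_ij = a_ji = -1; a double or triple edge where a_ij * a_ji = 2 or 3), the diagram is a chain of 4 nodes with a double edge between the middle two (F_4). One simple-root ordering that puts it in standard form is (alpha_2, alpha_4, alpha_1, alpha_3). So the algebra is type F_4.

F_4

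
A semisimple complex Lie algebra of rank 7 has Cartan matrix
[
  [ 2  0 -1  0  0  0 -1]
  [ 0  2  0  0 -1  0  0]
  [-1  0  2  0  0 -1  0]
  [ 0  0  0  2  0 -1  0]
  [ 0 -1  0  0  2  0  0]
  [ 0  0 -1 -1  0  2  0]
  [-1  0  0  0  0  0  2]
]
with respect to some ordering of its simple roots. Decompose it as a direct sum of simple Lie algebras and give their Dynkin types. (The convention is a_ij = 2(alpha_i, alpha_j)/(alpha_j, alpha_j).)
The diagram associated to this matrix has two connected components: the simple roots {alpha_2, alpha_5} form a chain of 2 nodes with single edges (A_2), and {alpha_1, alpha_3, alpha_4, alpha_6, alpha_7} form a chain of 5 nodes with single edges (A_5). A semisimple Lie algebra decomposes uniquely as the direct sum of simple ideals, one per connected component of its Dynkin diagram, so g ≅ A_2 ⊕ A_5 (dimension 8 + 35 = 43).

A_2 (sl(3)) ⊕ A_5 (sl(6))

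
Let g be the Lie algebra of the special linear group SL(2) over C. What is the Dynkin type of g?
This is sl(2), which has dimension 2^2 - 1 = 3 and rank 2 - 1 = 1 (a Cartan subalgebra is the diagonal traceless matrices). In the classification of classical Lie algebras, the special linear algebra sl(n+1) has type A_n; here n = 1, so the Dynkin diagram is a chain of 1 nodes with single edges (A_1). Hence the type is A_1.

A_1 (sl(2))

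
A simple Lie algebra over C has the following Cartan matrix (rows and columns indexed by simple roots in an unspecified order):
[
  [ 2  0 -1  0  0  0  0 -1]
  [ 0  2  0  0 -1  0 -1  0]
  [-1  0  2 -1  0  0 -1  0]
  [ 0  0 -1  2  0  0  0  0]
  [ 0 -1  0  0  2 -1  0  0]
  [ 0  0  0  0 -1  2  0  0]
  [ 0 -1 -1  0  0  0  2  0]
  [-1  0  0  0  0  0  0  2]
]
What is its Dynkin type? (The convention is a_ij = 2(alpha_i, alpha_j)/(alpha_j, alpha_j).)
The matrix has rank 8 with 2's on the diagonal. Reading the off-diagonal entries as Dynkin edges (a single edge where a_ij = a_ji = -1; a double or triple edge where a_ij * a_ji = 2 or 3), the diagram is a chain of 7 nodes with one extra node attached to the third node from one end (E_8). One simple-root ordering that puts it in standard form is (alpha_8, alpha_4, alpha_1, alpha_3, alpha_7, alpha_2, alpha_5, alpha_6). So the algebra is type E_8.

E_8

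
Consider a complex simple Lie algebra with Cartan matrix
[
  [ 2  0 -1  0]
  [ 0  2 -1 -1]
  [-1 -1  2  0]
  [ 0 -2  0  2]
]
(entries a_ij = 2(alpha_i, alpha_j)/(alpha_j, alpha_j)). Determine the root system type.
C4

The matrix has rank 4 with 2's on the diagonal. Reading the off-diagonal entries as Dynkin edges (a single edge where a_ij = a_ji = -1; a double or triple edge where a_ij * a_ji = 2 or 3), the diagram is a chain of 4 nodes with a double edge at one end; the terminal node there is the unique long simple root (C_4). One simple-root ordering that puts it in standard form is (alpha_1, alpha_3, alpha_2, alpha_4). So the algebra is type C_4, i.e. sp(8).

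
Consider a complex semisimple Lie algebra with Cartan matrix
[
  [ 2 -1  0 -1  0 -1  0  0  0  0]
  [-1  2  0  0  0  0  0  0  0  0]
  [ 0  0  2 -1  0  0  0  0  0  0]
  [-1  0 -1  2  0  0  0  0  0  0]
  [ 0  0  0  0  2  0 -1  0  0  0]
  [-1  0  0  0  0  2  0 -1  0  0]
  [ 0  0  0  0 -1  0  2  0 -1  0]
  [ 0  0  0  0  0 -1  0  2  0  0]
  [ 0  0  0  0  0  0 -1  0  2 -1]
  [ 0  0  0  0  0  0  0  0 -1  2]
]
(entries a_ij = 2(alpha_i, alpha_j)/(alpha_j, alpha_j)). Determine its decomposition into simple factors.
The diagram associated to this matrix has two connected components: the simple roots {alpha_5, alpha_7, alpha_9, alpha_10} form a chain of 4 nodes with single edges (A_4), and {alpha_1, alpha_2, alpha_3, alpha_4, alpha_6, alpha_8} form a chain of 5 nodes with one extra node attached to the third node from one end (E_6). A semisimple Lie algebra decomposes uniquely as the direct sum of simple ideals, one per connected component of its Dynkin diagram, so g ≅ A_4 ⊕ E_6 (dimension 24 + 78 = 102).

A4 + E6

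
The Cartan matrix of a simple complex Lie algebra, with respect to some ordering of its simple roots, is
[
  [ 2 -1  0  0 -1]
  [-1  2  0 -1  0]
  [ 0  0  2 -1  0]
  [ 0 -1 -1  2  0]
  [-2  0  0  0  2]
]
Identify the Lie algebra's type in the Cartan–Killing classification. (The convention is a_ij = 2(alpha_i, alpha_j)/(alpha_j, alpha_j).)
C_5 (sp(10))

The matrix has rank 5 with 2's on the diagonal. Reading the off-diagonal entries as Dynkin edges (a single edge where a_ij = a_ji = -1; a double or triple edge where a_ij * a_ji = 2 or 3), the diagram is a chain of 5 nodes with a double edge at one end; the terminal node there is the unique long simple root (C_5). One simple-root ordering that puts it in standard form is (alpha_3, alpha_4, alpha_2, alpha_1, alpha_5). So the algebra is type C_5, i.e. sp(10).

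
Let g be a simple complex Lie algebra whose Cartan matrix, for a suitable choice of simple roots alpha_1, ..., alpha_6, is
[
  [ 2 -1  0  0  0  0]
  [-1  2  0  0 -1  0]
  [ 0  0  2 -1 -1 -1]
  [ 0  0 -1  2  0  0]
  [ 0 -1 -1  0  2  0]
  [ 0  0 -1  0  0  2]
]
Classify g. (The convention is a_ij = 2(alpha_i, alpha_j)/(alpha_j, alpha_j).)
type D_6

The matrix has rank 6 with 2's on the diagonal. Reading the off-diagonal entries as Dynkin edges (a single edge where a_ij = a_ji = -1; a double or triple edge where a_ij * a_ji = 2 or 3), the diagram is a chain of 4 nodes with a fork of two nodes at one end (D_6). One simple-root ordering that puts it in standard form is (alpha_1, alpha_2, alpha_5, alpha_3, alpha_6, alpha_4). So the algebra is type D_6, i.e. so(12).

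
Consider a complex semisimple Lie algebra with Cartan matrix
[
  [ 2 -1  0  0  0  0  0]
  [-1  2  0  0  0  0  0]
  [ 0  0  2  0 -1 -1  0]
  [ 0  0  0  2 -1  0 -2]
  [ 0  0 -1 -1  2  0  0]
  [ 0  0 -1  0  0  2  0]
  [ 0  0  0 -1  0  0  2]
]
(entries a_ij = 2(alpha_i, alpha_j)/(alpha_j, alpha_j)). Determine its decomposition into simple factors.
The diagram associated to this matrix has two connected components: the simple roots {alpha_1, alpha_2} form a chain of 2 nodes with single edges (A_2), and {alpha_3, alpha_4, alpha_5, alpha_6, alpha_7} form a chain of 5 nodes with a double edge at one end; the terminal node there is the unique short simple root (B_5). A semisimple Lie algebra decomposes uniquely as the direct sum of simple ideals, one per connected component of its Dynkin diagram, so g ≅ A_2 ⊕ B_5 (dimension 8 + 55 = 63).

A_2 (sl(3)) ⊕ B_5 (so(11))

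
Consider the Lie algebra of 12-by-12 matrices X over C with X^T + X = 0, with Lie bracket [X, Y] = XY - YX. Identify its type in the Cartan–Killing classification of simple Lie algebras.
D_6

This is so(12) with 12 even, which has dimension 12(12-1)/2 = 66 and rank 12/2 = 6. In the classification of classical Lie algebras, the orthogonal algebra so(2n) in an even number of variables has type D_n; here n = 6, so the Dynkin diagram is a chain of 4 nodes with a fork of two nodes at one end (D_6). Hence the type is D_6.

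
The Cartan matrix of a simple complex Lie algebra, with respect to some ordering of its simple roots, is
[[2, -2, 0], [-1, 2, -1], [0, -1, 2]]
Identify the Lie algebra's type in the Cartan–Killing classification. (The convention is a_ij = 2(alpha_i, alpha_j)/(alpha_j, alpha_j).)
The matrix has rank 3 with 2's on the diagonal. Reading the off-diagonal entries as Dynkin edges (a single edge where a_ij = a_ji = -1; a double or triple edge where a_ij * a_ji = 2 or 3), the diagram is a chain of 3 nodes with a double edge at one end; the terminal node there is the unique long simple root (C_3). One simple-root ordering that puts it in standard form is (alpha_3, alpha_2, alpha_1). So the algebra is type C_3, i.e. sp(6).

C_3 (sp(6))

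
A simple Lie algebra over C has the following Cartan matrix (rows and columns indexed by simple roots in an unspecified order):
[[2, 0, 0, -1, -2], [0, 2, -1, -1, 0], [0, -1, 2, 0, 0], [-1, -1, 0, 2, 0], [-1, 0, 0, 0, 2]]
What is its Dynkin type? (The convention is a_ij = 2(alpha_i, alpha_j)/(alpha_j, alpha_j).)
B5

The matrix has rank 5 with 2's on the diagonal. Reading the off-diagonal entries as Dynkin edges (a single edge where a_ij = a_ji = -1; a double or triple edge where a_ij * a_ji = 2 or 3), the diagram is a chain of 5 nodes with a double edge at one end; the terminal node there is the unique short simple root (B_5). One simple-root ordering that puts it in standard form is (alpha_3, alpha_2, alpha_4, alpha_1, alpha_5). So the algebra is type B_5, i.e. so(11).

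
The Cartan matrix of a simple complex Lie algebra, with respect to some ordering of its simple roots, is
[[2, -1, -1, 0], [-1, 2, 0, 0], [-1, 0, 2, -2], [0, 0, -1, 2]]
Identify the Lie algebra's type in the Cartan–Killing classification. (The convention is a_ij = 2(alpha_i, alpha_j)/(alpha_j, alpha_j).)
type B_4

The matrix has rank 4 with 2's on the diagonal. Reading the off-diagonal entries as Dynkin edges (a single edge where a_ij = a_ji = -1; a double or triple edge where a_ij * a_ji = 2 or 3), the diagram is a chain of 4 nodes with a double edge at one end; the terminal node there is the unique short simple root (B_4). One simple-root ordering that puts it in standard form is (alpha_2, alpha_1, alpha_3, alpha_4). So the algebra is type B_4, i.e. so(9).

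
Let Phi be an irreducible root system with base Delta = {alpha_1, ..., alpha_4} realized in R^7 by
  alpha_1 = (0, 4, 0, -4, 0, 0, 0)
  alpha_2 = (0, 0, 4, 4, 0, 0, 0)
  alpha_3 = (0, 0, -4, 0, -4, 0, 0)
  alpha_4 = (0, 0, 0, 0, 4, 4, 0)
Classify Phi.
A_4

Compute the Cartan integers a_ij = 2(alpha_i, alpha_j)/(alpha_j, alpha_j); the resulting 4x4 Cartan matrix is
[[2, -1, 0, 0], [-1, 2, -1, 0], [0, -1, 2, -1], [0, 0, -1, 2]].
All simple roots have the same length, so the diagram is simply laced. The associated Dynkin diagram is a chain of 4 nodes with single edges (A_4), so the type is A_4 (the algebra sl(5)).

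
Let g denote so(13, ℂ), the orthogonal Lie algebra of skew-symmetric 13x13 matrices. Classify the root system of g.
This is so(13) with 13 odd, which has dimension 13(13-1)/2 = 78 and rank (13-1)/2 = 6. In the classification of classical Lie algebras, the orthogonal algebra so(2n+1) in an odd number of variables has type B_n; here n = 6, so the Dynkin diagram is a chain of 6 nodes with a double edge at one end; the terminal node there is the unique short simple root (B_6). Hence the type is B_6.

B_6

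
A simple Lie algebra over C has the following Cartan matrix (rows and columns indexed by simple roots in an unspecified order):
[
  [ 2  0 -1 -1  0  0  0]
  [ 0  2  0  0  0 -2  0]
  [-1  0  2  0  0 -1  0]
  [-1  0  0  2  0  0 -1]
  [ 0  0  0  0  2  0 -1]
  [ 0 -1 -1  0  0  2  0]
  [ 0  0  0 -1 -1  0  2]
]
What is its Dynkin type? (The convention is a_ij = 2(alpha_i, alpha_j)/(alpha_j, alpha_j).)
C_7

The matrix has rank 7 with 2's on the diagonal. Reading the off-diagonal entries as Dynkin edges (a single edge where a_ij = a_ji = -1; a double or triple edge where a_ij * a_ji = 2 or 3), the diagram is a chain of 7 nodes with a double edge at one end; the terminal node there is the unique long simple root (C_7). One simple-root ordering that puts it in standard form is (alpha_5, alpha_7, alpha_4, alpha_1, alpha_3, alpha_6, alpha_2). So the algebra is type C_7, i.e. sp(14).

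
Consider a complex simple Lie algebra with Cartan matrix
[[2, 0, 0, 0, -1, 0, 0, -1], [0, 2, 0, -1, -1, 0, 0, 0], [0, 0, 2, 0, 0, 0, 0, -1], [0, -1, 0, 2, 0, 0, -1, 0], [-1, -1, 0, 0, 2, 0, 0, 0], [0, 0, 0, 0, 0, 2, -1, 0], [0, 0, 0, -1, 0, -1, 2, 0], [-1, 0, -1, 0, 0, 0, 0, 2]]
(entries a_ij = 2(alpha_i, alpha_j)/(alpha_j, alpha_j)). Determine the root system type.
A8

The matrix has rank 8 with 2's on the diagonal. Reading the off-diagonal entries as Dynkin edges (a single edge where a_ij = a_ji = -1; a double or triple edge where a_ij * a_ji = 2 or 3), the diagram is a chain of 8 nodes with single edges (A_8). One simple-root ordering that puts it in standard form is (alpha_6, alpha_7, alpha_4, alpha_2, alpha_5, alpha_1, alpha_8, alpha_3). So the algebra is type A_8, i.e. sl(9).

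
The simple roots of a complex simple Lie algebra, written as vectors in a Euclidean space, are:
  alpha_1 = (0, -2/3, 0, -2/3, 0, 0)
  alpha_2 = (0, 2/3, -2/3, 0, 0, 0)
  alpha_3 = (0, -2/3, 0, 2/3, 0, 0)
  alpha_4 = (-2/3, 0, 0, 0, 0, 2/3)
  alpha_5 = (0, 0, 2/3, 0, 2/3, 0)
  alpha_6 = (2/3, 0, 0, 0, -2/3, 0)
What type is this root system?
Compute the Cartan integers a_ij = 2(alpha_i, alpha_j)/(alpha_j, alpha_j); the resulting 6x6 Cartan matrix is
[[2, -1, 0, 0, 0, 0], [-1, 2, -1, 0, -1, 0], [0, -1, 2, 0, 0, 0], [0, 0, 0, 2, 0, -1], [0, -1, 0, 0, 2, -1], [0, 0, 0, -1, -1, 2]].
All simple roots have the same length, so the diagram is simply laced. The associated Dynkin diagram is a chain of 4 nodes with a fork of two nodes at one end (D_6), so the type is D_6 (the algebra so(12)).

D_6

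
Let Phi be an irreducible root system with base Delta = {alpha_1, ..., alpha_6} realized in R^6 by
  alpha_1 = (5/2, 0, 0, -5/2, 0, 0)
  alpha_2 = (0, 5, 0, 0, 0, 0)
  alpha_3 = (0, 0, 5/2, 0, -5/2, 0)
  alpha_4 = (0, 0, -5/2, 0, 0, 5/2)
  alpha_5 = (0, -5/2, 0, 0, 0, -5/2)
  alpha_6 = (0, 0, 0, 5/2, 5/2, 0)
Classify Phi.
Compute the Cartan integers a_ij = 2(alpha_i, alpha_j)/(alpha_j, alpha_j); the resulting 6x6 Cartan matrix is
[[2, 0, 0, 0, 0, -1], [0, 2, 0, 0, -2, 0], [0, 0, 2, -1, 0, -1], [0, 0, -1, 2, -1, 0], [0, -1, 0, -1, 2, 0], [-1, 0, -1, 0, 0, 2]].
The roots have two lengths (squared-length ratio 2:1); the short ones are alpha_{1,3,4,5,6}. The associated Dynkin diagram is a chain of 6 nodes with a double edge at one end; the terminal node there is the unique long simple root (C_6), so the type is C_6 (the algebra sp(12)).

C_6 (sp(12))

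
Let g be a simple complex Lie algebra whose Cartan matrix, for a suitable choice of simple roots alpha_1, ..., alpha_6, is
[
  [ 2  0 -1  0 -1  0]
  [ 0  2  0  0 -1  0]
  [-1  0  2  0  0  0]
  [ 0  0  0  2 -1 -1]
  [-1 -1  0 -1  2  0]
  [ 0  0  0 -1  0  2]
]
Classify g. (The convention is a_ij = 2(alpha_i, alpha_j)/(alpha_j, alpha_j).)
The matrix has rank 6 with 2's on the diagonal. Reading the off-diagonal entries as Dynkin edges (a single edge where a_ij = a_ji = -1; a double or triple edge where a_ij * a_ji = 2 or 3), the diagram is a chain of 5 nodes with one extra node attached to the third node from one end (E_6). One simple-root ordering that puts it in standard form is (alpha_3, alpha_2, alpha_1, alpha_5, alpha_4, alpha_6). So the algebra is type E_6.

type E_6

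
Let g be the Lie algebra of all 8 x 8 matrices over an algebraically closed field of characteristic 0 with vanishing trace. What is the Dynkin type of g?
type A_7

This is sl(8), which has dimension 8^2 - 1 = 63 and rank 8 - 1 = 7 (a Cartan subalgebra is the diagonal traceless matrices). In the classification of classical Lie algebras, the special linear algebra sl(n+1) has type A_n; here n = 7, so the Dynkin diagram is a chain of 7 nodes with single edges (A_7). Hence the type is A_7.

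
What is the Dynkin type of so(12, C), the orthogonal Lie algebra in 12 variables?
This is so(12) with 12 even, which has dimension 12(12-1)/2 = 66 and rank 12/2 = 6. In the classification of classical Lie algebras, the orthogonal algebra so(2n) in an even number of variables has type D_n; here n = 6, so the Dynkin diagram is a chain of 4 nodes with a fork of two nodes at one end (D_6). Hence the type is D_6.

type D_6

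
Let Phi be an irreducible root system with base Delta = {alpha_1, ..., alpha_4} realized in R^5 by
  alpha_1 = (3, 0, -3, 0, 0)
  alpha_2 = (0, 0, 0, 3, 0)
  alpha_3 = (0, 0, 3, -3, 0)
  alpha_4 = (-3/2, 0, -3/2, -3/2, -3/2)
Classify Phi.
Compute the Cartan integers a_ij = 2(alpha_i, alpha_j)/(alpha_j, alpha_j); the resulting 4x4 Cartan matrix is
[[2, 0, -1, 0], [0, 2, -1, -1], [-1, -2, 2, 0], [0, -1, 0, 2]].
The roots have two lengths (squared-length ratio 2:1); the short ones are alpha_{2,4}. The associated Dynkin diagram is a chain of 4 nodes with a double edge between the middle two (F_4), so the type is F_4.

F_4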